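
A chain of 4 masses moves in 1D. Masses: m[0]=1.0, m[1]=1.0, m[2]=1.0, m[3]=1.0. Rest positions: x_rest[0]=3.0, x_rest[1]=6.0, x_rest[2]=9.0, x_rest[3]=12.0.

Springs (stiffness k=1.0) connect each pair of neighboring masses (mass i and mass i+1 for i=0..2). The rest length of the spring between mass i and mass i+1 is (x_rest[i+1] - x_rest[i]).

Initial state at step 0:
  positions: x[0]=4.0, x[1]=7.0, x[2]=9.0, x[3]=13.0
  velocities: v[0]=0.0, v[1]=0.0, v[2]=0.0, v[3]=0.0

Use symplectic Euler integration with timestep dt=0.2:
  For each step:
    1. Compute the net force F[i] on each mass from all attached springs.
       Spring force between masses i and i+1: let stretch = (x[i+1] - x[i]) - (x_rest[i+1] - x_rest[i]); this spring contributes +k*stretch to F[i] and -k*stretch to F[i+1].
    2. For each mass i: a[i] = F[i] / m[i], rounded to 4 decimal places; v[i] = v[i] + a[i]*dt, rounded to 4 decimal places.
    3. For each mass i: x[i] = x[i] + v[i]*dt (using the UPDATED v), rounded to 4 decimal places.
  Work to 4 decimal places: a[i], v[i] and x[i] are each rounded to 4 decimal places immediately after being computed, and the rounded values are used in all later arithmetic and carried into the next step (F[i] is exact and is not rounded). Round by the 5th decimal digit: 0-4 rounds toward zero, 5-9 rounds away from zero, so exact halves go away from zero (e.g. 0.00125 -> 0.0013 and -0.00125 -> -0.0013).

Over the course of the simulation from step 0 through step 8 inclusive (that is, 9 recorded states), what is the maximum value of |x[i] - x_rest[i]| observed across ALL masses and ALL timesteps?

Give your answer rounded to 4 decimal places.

Answer: 1.3530

Derivation:
Step 0: x=[4.0000 7.0000 9.0000 13.0000] v=[0.0000 0.0000 0.0000 0.0000]
Step 1: x=[4.0000 6.9600 9.0800 12.9600] v=[0.0000 -0.2000 0.4000 -0.2000]
Step 2: x=[3.9984 6.8864 9.2304 12.8848] v=[-0.0080 -0.3680 0.7520 -0.3760]
Step 3: x=[3.9923 6.7910 9.4332 12.7834] v=[-0.0304 -0.4768 1.0141 -0.5069]
Step 4: x=[3.9782 6.6894 9.6643 12.6680] v=[-0.0707 -0.5081 1.1557 -0.5769]
Step 5: x=[3.9525 6.5983 9.8966 12.5525] v=[-0.1285 -0.4554 1.1615 -0.5776]
Step 6: x=[3.9126 6.5333 10.1032 12.4507] v=[-0.1993 -0.3249 1.0330 -0.5088]
Step 7: x=[3.8576 6.5063 10.2609 12.3750] v=[-0.2752 -0.1351 0.7885 -0.3783]
Step 8: x=[3.7885 6.5235 10.3530 12.3348] v=[-0.3455 0.0861 0.4604 -0.2011]
Max displacement = 1.3530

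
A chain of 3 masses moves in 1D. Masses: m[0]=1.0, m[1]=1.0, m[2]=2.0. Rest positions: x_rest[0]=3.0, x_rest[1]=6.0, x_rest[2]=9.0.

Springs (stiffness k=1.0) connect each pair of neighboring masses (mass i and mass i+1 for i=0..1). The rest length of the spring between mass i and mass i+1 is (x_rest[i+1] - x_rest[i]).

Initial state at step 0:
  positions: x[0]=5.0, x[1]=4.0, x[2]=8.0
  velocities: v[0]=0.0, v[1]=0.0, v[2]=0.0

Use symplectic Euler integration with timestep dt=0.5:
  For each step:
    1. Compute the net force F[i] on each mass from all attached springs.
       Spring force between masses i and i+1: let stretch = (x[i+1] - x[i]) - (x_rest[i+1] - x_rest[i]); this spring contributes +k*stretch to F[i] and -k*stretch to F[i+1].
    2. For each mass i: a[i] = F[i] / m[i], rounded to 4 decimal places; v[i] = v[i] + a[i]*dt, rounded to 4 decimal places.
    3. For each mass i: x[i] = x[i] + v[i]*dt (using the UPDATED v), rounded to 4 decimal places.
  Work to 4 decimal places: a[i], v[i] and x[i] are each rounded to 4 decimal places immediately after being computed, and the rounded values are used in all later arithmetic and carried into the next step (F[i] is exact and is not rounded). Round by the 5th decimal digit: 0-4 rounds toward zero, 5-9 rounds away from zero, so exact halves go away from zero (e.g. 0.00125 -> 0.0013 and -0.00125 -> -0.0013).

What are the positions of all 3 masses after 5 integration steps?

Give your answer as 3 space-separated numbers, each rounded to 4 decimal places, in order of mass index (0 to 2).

Step 0: x=[5.0000 4.0000 8.0000] v=[0.0000 0.0000 0.0000]
Step 1: x=[4.0000 5.2500 7.8750] v=[-2.0000 2.5000 -0.2500]
Step 2: x=[2.5625 6.8438 7.7969] v=[-2.8750 3.1875 -0.1563]
Step 3: x=[1.4453 7.6055 7.9747] v=[-2.2344 1.5234 0.3555]
Step 4: x=[1.1182 6.9195 8.4813] v=[-0.6543 -1.3721 1.0132]
Step 5: x=[1.4914 5.1736 9.1677] v=[0.7464 -3.4919 1.3728]

Answer: 1.4914 5.1736 9.1677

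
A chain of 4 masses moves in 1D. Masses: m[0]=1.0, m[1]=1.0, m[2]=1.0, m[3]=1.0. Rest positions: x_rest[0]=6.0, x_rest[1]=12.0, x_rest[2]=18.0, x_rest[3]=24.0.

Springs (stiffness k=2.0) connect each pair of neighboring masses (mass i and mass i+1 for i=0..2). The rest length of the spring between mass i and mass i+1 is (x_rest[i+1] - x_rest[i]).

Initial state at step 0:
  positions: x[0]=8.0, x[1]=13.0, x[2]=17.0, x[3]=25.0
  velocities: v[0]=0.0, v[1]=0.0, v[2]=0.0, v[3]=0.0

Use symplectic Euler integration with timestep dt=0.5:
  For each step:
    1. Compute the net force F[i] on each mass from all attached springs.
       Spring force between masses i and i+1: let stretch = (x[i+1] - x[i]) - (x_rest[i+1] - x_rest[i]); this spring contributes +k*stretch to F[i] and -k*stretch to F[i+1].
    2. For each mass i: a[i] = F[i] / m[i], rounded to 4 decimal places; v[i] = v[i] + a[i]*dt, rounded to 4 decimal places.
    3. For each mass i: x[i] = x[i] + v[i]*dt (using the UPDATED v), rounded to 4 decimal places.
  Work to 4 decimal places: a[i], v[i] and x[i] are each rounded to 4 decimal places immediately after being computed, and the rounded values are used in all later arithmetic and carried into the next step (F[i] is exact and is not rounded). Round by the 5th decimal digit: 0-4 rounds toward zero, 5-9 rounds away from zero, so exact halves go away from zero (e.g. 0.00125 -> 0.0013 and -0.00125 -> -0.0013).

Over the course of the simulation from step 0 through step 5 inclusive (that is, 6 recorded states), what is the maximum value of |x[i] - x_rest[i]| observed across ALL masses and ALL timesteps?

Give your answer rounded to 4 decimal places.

Step 0: x=[8.0000 13.0000 17.0000 25.0000] v=[0.0000 0.0000 0.0000 0.0000]
Step 1: x=[7.5000 12.5000 19.0000 24.0000] v=[-1.0000 -1.0000 4.0000 -2.0000]
Step 2: x=[6.5000 12.7500 20.2500 23.5000] v=[-2.0000 0.5000 2.5000 -1.0000]
Step 3: x=[5.6250 13.6250 19.3750 24.3750] v=[-1.7500 1.7500 -1.7500 1.7500]
Step 4: x=[5.7500 13.3750 18.1250 25.7500] v=[0.2500 -0.5000 -2.5000 2.7500]
Step 5: x=[6.6875 11.6875 18.3125 26.3125] v=[1.8750 -3.3750 0.3750 1.1250]
Max displacement = 2.3125

Answer: 2.3125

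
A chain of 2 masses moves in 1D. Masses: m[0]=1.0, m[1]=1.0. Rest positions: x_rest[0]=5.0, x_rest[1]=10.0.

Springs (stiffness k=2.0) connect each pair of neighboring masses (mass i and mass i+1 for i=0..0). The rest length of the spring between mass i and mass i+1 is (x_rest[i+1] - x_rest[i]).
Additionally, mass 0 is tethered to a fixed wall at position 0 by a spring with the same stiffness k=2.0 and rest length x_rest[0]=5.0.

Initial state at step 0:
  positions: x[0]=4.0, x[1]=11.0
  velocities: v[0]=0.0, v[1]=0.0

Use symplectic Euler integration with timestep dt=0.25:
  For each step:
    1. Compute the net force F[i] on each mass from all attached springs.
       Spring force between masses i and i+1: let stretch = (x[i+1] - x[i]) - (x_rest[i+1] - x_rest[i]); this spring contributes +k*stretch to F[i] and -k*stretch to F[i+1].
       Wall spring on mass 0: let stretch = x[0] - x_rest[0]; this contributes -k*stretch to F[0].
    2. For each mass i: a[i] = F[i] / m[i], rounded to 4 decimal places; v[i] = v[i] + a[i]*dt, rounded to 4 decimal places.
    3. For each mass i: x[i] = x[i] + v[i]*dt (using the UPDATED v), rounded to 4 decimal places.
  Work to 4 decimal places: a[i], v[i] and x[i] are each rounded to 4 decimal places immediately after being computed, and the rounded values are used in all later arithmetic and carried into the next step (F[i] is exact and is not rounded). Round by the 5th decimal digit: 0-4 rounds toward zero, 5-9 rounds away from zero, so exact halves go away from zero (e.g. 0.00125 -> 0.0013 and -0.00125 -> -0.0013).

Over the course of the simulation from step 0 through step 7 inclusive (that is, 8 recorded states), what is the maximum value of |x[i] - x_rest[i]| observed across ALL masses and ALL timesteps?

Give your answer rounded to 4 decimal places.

Answer: 1.2820

Derivation:
Step 0: x=[4.0000 11.0000] v=[0.0000 0.0000]
Step 1: x=[4.3750 10.7500] v=[1.5000 -1.0000]
Step 2: x=[5.0000 10.3281] v=[2.5000 -1.6875]
Step 3: x=[5.6660 9.8652] v=[2.6641 -1.8516]
Step 4: x=[6.1487 9.5024] v=[1.9307 -1.4512]
Step 5: x=[6.2820 9.3454] v=[0.5332 -0.6281]
Step 6: x=[6.0130 9.4305] v=[-1.0761 0.3402]
Step 7: x=[5.4195 9.7134] v=[-2.3739 1.1315]
Max displacement = 1.2820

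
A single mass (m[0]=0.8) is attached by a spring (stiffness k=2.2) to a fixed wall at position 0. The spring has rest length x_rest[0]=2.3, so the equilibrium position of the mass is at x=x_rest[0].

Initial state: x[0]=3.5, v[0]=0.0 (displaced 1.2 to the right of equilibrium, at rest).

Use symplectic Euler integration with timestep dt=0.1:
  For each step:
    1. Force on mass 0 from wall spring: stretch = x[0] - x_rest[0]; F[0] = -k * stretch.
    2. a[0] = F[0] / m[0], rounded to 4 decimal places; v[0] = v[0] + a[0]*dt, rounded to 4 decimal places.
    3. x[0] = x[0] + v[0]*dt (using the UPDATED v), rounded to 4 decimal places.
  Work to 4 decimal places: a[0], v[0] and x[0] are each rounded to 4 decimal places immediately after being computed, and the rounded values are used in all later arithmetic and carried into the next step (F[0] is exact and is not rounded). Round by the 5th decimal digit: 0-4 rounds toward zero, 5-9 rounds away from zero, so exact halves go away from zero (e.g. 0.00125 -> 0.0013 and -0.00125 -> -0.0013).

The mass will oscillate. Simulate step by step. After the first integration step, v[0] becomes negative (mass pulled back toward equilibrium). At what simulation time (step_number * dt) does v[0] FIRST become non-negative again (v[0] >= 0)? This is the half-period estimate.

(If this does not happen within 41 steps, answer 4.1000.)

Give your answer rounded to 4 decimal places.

Step 0: x=[3.5000] v=[0.0000]
Step 1: x=[3.4670] v=[-0.3300]
Step 2: x=[3.4019] v=[-0.6509]
Step 3: x=[3.3065] v=[-0.9539]
Step 4: x=[3.1834] v=[-1.2307]
Step 5: x=[3.0360] v=[-1.4736]
Step 6: x=[2.8684] v=[-1.6760]
Step 7: x=[2.6852] v=[-1.8323]
Step 8: x=[2.4914] v=[-1.9382]
Step 9: x=[2.2923] v=[-1.9908]
Step 10: x=[2.0934] v=[-1.9887]
Step 11: x=[1.9002] v=[-1.9319]
Step 12: x=[1.7180] v=[-1.8220]
Step 13: x=[1.5518] v=[-1.6620]
Step 14: x=[1.4062] v=[-1.4562]
Step 15: x=[1.2852] v=[-1.2104]
Step 16: x=[1.1921] v=[-0.9313]
Step 17: x=[1.1294] v=[-0.6266]
Step 18: x=[1.0989] v=[-0.3047]
Step 19: x=[1.1015] v=[0.0256]
First v>=0 after going negative at step 19, time=1.9000

Answer: 1.9000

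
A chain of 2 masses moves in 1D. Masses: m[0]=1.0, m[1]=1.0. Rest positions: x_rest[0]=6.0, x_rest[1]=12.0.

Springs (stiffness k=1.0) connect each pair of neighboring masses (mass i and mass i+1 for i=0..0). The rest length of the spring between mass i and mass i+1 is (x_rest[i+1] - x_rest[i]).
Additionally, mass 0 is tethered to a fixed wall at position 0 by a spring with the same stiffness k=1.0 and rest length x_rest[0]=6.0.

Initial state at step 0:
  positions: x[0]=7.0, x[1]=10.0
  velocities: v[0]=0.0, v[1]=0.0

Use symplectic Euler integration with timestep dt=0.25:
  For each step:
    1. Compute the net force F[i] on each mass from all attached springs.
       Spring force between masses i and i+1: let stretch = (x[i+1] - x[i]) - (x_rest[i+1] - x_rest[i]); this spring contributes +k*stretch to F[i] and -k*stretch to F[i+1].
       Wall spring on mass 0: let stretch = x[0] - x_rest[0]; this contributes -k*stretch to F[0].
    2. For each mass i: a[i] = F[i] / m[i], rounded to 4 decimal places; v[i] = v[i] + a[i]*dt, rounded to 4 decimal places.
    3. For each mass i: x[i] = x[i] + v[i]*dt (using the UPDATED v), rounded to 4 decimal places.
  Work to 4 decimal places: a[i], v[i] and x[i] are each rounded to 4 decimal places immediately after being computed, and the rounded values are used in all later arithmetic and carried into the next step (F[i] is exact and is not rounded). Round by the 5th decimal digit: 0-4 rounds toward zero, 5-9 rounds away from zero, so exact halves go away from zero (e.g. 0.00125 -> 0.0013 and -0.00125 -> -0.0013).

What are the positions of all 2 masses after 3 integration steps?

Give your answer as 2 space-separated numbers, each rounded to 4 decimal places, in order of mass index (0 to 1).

Answer: 5.7078 10.9927

Derivation:
Step 0: x=[7.0000 10.0000] v=[0.0000 0.0000]
Step 1: x=[6.7500 10.1875] v=[-1.0000 0.7500]
Step 2: x=[6.2930 10.5352] v=[-1.8281 1.3906]
Step 3: x=[5.7078 10.9927] v=[-2.3408 1.8301]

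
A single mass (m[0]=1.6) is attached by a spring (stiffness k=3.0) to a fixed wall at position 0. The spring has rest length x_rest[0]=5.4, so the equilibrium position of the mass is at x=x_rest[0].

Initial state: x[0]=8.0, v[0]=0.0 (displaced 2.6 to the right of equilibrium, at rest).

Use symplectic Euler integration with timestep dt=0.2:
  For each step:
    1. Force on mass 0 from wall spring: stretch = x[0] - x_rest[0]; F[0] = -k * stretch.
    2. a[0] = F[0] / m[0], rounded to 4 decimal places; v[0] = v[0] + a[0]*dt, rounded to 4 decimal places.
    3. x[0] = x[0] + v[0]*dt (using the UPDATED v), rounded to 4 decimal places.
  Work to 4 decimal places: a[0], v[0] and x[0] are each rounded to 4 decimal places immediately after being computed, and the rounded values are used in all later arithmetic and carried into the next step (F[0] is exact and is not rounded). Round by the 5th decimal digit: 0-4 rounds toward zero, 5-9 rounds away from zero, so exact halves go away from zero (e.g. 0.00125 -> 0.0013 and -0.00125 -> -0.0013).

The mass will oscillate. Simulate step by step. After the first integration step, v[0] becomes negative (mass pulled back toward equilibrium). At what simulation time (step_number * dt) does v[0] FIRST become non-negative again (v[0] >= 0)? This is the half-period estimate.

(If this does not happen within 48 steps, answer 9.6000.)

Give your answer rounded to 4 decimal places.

Answer: 2.4000

Derivation:
Step 0: x=[8.0000] v=[0.0000]
Step 1: x=[7.8050] v=[-0.9750]
Step 2: x=[7.4296] v=[-1.8769]
Step 3: x=[6.9020] v=[-2.6380]
Step 4: x=[6.2617] v=[-3.2013]
Step 5: x=[5.5568] v=[-3.5244]
Step 6: x=[4.8402] v=[-3.5832]
Step 7: x=[4.1655] v=[-3.3733]
Step 8: x=[3.5834] v=[-2.9104]
Step 9: x=[3.1376] v=[-2.2292]
Step 10: x=[2.8614] v=[-1.3808]
Step 11: x=[2.7756] v=[-0.4288]
Step 12: x=[2.8867] v=[0.5554]
First v>=0 after going negative at step 12, time=2.4000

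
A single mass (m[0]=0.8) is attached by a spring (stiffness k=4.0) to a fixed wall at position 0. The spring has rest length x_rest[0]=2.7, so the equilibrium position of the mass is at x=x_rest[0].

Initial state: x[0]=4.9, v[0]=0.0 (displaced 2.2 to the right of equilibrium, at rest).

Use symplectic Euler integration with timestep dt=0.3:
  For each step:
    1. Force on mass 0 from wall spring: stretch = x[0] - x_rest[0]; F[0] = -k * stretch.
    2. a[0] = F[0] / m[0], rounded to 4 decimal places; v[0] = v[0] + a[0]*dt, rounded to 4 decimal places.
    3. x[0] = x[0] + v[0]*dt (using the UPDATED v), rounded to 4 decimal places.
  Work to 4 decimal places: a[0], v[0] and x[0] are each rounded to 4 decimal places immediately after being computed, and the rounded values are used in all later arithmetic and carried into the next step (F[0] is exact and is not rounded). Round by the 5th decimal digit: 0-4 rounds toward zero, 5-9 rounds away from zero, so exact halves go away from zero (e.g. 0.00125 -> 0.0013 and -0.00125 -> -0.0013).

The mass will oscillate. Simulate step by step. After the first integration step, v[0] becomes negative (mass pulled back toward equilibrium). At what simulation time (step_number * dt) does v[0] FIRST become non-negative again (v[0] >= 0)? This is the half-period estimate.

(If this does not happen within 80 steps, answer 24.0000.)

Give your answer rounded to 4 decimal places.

Answer: 1.5000

Derivation:
Step 0: x=[4.9000] v=[0.0000]
Step 1: x=[3.9100] v=[-3.3000]
Step 2: x=[2.3755] v=[-5.1150]
Step 3: x=[0.9870] v=[-4.6283]
Step 4: x=[0.3694] v=[-2.0588]
Step 5: x=[0.8005] v=[1.4371]
First v>=0 after going negative at step 5, time=1.5000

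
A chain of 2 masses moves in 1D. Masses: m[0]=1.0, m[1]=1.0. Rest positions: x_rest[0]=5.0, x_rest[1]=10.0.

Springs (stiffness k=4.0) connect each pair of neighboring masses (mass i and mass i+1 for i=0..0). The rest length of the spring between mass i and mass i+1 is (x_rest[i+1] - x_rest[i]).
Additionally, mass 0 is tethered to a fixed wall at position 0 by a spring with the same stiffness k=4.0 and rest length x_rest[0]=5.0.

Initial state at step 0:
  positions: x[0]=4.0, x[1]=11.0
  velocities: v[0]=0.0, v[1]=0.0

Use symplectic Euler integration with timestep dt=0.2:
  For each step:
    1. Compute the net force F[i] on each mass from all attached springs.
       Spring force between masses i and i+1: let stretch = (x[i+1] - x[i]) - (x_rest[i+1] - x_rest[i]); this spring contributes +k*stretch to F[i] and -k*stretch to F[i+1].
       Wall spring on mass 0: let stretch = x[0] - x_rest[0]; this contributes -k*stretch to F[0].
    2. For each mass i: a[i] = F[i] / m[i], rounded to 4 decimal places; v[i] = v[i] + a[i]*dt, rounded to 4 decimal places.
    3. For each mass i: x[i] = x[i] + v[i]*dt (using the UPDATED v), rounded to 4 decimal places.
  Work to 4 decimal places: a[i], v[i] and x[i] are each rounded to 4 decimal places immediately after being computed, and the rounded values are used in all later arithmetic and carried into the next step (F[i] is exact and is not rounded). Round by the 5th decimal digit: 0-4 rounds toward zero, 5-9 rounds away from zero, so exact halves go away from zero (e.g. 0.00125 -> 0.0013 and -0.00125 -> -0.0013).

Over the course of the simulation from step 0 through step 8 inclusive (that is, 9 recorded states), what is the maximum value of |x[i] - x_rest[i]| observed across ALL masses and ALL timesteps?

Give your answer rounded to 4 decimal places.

Answer: 1.2941

Derivation:
Step 0: x=[4.0000 11.0000] v=[0.0000 0.0000]
Step 1: x=[4.4800 10.6800] v=[2.4000 -1.6000]
Step 2: x=[5.2352 10.1680] v=[3.7760 -2.5600]
Step 3: x=[5.9420 9.6668] v=[3.5341 -2.5062]
Step 4: x=[6.2941 9.3696] v=[1.7603 -1.4860]
Step 5: x=[6.1312 9.3803] v=[-0.8146 0.0536]
Step 6: x=[5.5071 9.6712] v=[-3.1203 1.4543]
Step 7: x=[4.6682 10.0958] v=[-4.1947 2.1230]
Step 8: x=[3.9508 10.4520] v=[-3.5872 1.7809]
Max displacement = 1.2941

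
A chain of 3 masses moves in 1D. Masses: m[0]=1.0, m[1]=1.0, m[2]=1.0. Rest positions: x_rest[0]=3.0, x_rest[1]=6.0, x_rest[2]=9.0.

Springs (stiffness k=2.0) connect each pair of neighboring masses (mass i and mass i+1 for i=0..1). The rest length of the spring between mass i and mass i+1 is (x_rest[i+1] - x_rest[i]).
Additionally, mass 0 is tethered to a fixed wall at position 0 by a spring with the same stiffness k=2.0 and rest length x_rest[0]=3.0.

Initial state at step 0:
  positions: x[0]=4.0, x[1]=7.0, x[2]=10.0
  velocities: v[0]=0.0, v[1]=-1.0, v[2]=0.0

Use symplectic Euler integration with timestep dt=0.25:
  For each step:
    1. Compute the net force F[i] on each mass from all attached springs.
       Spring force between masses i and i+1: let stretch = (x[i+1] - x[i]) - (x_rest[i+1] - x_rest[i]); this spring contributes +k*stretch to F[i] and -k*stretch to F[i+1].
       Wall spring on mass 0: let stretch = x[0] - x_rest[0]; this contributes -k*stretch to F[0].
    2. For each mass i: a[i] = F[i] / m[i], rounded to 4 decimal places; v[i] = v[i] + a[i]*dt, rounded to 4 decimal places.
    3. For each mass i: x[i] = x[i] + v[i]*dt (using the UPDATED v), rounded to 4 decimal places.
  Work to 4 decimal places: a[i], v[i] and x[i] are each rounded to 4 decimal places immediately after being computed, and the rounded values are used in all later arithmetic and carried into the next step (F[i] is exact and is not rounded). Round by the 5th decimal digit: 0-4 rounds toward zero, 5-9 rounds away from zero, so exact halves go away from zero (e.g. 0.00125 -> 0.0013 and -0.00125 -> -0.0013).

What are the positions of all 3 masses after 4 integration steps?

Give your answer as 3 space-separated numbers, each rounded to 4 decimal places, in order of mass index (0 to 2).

Step 0: x=[4.0000 7.0000 10.0000] v=[0.0000 -1.0000 0.0000]
Step 1: x=[3.8750 6.7500 10.0000] v=[-0.5000 -1.0000 0.0000]
Step 2: x=[3.6250 6.5469 9.9688] v=[-1.0000 -0.8125 -0.1250]
Step 3: x=[3.2871 6.4063 9.8848] v=[-1.3516 -0.5625 -0.3360]
Step 4: x=[2.9282 6.3106 9.7410] v=[-1.4356 -0.3829 -0.5753]

Answer: 2.9282 6.3106 9.7410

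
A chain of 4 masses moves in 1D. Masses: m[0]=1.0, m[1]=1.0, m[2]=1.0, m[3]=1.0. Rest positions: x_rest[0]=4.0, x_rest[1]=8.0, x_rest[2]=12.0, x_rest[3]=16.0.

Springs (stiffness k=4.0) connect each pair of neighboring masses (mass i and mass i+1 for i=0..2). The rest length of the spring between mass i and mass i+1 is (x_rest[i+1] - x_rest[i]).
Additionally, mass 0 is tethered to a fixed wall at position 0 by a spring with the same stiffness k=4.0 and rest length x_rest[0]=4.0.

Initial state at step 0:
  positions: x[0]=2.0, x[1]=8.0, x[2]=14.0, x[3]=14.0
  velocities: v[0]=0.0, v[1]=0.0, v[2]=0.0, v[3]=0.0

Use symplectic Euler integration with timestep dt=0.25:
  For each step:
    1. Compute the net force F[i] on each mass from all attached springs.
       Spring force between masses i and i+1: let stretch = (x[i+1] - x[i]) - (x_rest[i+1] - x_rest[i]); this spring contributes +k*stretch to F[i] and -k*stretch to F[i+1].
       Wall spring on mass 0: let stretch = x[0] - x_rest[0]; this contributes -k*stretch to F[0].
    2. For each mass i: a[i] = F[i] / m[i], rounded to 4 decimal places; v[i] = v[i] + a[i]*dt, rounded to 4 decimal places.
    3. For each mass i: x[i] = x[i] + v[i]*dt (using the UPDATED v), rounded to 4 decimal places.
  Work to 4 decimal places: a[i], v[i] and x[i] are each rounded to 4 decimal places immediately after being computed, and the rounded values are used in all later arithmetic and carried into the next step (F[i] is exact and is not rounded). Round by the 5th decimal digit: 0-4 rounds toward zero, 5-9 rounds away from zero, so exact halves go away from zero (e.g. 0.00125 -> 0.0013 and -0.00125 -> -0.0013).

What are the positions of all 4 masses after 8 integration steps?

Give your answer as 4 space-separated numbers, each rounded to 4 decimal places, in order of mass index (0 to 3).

Step 0: x=[2.0000 8.0000 14.0000 14.0000] v=[0.0000 0.0000 0.0000 0.0000]
Step 1: x=[3.0000 8.0000 12.5000 15.0000] v=[4.0000 0.0000 -6.0000 4.0000]
Step 2: x=[4.5000 7.8750 10.5000 16.3750] v=[6.0000 -0.5000 -8.0000 5.5000]
Step 3: x=[5.7188 7.5625 9.3125 17.2813] v=[4.8750 -1.2500 -4.7500 3.6250]
Step 4: x=[5.9688 7.2266 9.6797 17.1954] v=[0.9999 -1.3437 1.4688 -0.3438]
Step 5: x=[5.0410 7.1895 11.3126 16.2305] v=[-3.7111 -0.1484 6.5314 -3.8595]
Step 6: x=[3.3901 7.6461 13.1442 15.0362] v=[-6.6036 1.8262 7.3262 -4.7774]
Step 7: x=[1.9557 8.4132 14.0742 14.3689] v=[-5.7377 3.0683 3.7201 -2.6694]
Step 8: x=[1.6467 8.9812 13.6627 14.6279] v=[-1.2359 2.2718 -1.6462 1.0359]

Answer: 1.6467 8.9812 13.6627 14.6279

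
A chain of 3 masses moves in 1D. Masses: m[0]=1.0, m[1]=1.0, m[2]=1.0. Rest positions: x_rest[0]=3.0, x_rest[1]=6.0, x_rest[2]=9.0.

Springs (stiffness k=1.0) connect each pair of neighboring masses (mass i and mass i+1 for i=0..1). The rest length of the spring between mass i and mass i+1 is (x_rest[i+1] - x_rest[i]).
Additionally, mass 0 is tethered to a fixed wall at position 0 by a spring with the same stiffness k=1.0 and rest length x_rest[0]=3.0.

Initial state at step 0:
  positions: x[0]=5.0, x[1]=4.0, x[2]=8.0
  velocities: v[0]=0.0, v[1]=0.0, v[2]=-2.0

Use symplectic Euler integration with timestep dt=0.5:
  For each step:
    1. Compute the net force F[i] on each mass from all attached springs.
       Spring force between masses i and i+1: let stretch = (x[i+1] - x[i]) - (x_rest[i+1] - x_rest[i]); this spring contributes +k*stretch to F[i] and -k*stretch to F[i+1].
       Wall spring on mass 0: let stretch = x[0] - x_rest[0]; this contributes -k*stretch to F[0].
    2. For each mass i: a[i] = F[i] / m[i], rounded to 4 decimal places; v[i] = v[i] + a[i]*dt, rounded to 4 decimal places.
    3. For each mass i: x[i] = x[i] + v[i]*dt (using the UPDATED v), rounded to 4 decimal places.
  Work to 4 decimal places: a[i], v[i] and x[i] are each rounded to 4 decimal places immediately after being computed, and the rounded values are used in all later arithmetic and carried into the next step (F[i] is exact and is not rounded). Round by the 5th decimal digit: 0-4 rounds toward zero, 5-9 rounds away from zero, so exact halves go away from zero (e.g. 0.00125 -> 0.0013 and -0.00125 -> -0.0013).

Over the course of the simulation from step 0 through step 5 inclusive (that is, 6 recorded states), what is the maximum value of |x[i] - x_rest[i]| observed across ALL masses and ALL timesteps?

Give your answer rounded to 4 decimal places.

Step 0: x=[5.0000 4.0000 8.0000] v=[0.0000 0.0000 -2.0000]
Step 1: x=[3.5000 5.2500 6.7500] v=[-3.0000 2.5000 -2.5000]
Step 2: x=[1.5625 6.4375 5.8750] v=[-3.8750 2.3750 -1.7500]
Step 3: x=[0.4531 6.2656 5.8907] v=[-2.2188 -0.3438 0.0313]
Step 4: x=[0.6836 4.5469 6.7501] v=[0.4609 -3.4375 1.7188]
Step 5: x=[1.7090 2.4131 7.8087] v=[2.0508 -4.2676 2.1172]
Max displacement = 3.5869

Answer: 3.5869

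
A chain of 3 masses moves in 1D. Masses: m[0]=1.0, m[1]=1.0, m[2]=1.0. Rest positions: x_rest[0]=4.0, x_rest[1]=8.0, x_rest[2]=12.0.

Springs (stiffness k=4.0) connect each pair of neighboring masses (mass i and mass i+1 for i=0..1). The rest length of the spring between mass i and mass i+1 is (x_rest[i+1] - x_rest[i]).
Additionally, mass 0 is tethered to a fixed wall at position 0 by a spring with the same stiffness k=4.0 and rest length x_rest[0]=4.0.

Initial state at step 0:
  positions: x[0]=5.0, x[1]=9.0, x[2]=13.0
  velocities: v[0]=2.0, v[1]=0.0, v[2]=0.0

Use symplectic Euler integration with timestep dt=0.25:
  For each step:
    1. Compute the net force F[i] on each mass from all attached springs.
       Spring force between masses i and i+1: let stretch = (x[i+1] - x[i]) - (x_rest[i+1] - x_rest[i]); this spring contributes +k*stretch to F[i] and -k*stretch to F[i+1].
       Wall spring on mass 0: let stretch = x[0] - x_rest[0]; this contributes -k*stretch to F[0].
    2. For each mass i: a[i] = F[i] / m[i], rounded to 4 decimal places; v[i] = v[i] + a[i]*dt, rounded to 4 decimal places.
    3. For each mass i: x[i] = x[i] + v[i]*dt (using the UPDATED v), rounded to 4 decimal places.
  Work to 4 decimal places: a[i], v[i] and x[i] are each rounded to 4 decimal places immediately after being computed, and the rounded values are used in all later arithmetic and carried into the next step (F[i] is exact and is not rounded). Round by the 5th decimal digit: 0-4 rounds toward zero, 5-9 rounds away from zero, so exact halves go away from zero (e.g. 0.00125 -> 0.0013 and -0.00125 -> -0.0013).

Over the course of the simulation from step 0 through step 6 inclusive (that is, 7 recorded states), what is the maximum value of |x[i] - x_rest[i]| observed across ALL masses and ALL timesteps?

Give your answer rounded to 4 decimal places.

Answer: 1.2500

Derivation:
Step 0: x=[5.0000 9.0000 13.0000] v=[2.0000 0.0000 0.0000]
Step 1: x=[5.2500 9.0000 13.0000] v=[1.0000 0.0000 0.0000]
Step 2: x=[5.1250 9.0625 13.0000] v=[-0.5000 0.2500 0.0000]
Step 3: x=[4.7031 9.1250 13.0156] v=[-1.6875 0.2500 0.0625]
Step 4: x=[4.2109 9.0547 13.0586] v=[-1.9687 -0.2813 0.1719]
Step 5: x=[3.8770 8.7744 13.1006] v=[-1.3358 -1.1212 0.1680]
Step 6: x=[3.7982 8.3513 13.0611] v=[-0.3154 -1.6924 -0.1582]
Max displacement = 1.2500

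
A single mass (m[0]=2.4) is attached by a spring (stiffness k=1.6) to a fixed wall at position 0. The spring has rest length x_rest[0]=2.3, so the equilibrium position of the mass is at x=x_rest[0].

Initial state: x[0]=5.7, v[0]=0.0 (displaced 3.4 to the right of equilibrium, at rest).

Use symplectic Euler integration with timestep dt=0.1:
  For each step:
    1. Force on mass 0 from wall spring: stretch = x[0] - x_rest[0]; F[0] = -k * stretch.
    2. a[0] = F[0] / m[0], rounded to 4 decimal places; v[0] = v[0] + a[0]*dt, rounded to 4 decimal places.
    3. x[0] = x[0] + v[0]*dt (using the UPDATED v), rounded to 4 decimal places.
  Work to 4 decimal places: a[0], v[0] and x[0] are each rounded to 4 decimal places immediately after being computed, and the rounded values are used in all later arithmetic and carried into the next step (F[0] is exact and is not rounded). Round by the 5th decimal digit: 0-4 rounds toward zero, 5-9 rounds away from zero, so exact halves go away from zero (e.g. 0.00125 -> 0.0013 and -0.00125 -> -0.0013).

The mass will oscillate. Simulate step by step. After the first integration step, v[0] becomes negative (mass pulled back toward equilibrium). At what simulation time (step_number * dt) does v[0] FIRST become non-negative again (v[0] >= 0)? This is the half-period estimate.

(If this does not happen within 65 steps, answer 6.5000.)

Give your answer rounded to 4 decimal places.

Step 0: x=[5.7000] v=[0.0000]
Step 1: x=[5.6773] v=[-0.2267]
Step 2: x=[5.6321] v=[-0.4519]
Step 3: x=[5.5647] v=[-0.6740]
Step 4: x=[5.4755] v=[-0.8917]
Step 5: x=[5.3652] v=[-1.1034]
Step 6: x=[5.2344] v=[-1.3078]
Step 7: x=[5.0841] v=[-1.5034]
Step 8: x=[4.9152] v=[-1.6890]
Step 9: x=[4.7289] v=[-1.8634]
Step 10: x=[4.5264] v=[-2.0253]
Step 11: x=[4.3090] v=[-2.1737]
Step 12: x=[4.0782] v=[-2.3076]
Step 13: x=[3.8356] v=[-2.4262]
Step 14: x=[3.5827] v=[-2.5286]
Step 15: x=[3.3213] v=[-2.6141]
Step 16: x=[3.0531] v=[-2.6822]
Step 17: x=[2.7799] v=[-2.7324]
Step 18: x=[2.5035] v=[-2.7644]
Step 19: x=[2.2257] v=[-2.7780]
Step 20: x=[1.9484] v=[-2.7731]
Step 21: x=[1.6734] v=[-2.7497]
Step 22: x=[1.4026] v=[-2.7079]
Step 23: x=[1.1378] v=[-2.6481]
Step 24: x=[0.8807] v=[-2.5706]
Step 25: x=[0.6331] v=[-2.4760]
Step 26: x=[0.3966] v=[-2.3649]
Step 27: x=[0.1728] v=[-2.2380]
Step 28: x=[-0.0368] v=[-2.0962]
Step 29: x=[-0.2308] v=[-1.9404]
Step 30: x=[-0.4080] v=[-1.7717]
Step 31: x=[-0.5671] v=[-1.5912]
Step 32: x=[-0.7071] v=[-1.4001]
Step 33: x=[-0.8271] v=[-1.1996]
Step 34: x=[-0.9262] v=[-0.9911]
Step 35: x=[-1.0038] v=[-0.7760]
Step 36: x=[-1.0594] v=[-0.5558]
Step 37: x=[-1.0926] v=[-0.3318]
Step 38: x=[-1.1032] v=[-0.1056]
Step 39: x=[-1.0911] v=[0.1213]
First v>=0 after going negative at step 39, time=3.9000

Answer: 3.9000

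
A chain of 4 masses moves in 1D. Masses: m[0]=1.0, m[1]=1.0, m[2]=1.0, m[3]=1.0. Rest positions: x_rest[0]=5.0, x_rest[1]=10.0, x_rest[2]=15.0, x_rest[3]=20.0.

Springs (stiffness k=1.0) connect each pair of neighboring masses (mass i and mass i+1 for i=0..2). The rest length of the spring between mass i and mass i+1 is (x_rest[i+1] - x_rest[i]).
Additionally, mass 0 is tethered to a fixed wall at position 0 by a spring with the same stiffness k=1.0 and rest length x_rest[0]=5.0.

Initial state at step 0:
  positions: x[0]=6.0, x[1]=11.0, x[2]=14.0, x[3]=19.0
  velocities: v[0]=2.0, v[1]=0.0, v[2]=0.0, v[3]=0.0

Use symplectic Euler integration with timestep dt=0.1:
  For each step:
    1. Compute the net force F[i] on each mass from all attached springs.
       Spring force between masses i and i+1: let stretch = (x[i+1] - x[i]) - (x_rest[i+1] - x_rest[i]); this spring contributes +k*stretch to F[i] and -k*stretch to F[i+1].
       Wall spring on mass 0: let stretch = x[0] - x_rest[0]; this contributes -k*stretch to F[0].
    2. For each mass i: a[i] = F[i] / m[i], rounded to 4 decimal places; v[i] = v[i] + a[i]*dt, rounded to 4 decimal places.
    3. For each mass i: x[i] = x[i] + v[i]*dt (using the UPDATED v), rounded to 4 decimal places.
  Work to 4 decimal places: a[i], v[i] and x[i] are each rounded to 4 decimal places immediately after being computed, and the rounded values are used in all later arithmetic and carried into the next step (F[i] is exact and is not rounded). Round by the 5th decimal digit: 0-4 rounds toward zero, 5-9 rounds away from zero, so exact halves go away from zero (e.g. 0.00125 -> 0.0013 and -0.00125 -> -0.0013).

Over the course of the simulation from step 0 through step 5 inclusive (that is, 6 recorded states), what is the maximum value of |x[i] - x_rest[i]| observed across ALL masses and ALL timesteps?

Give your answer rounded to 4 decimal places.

Answer: 1.7722

Derivation:
Step 0: x=[6.0000 11.0000 14.0000 19.0000] v=[2.0000 0.0000 0.0000 0.0000]
Step 1: x=[6.1900 10.9800 14.0200 19.0000] v=[1.9000 -0.2000 0.2000 0.0000]
Step 2: x=[6.3660 10.9425 14.0594 19.0002] v=[1.7600 -0.3750 0.3940 0.0020]
Step 3: x=[6.5241 10.8904 14.1170 19.0010] v=[1.5811 -0.5210 0.5764 0.0079]
Step 4: x=[6.6606 10.8269 14.1912 19.0030] v=[1.3653 -0.6350 0.7421 0.0195]
Step 5: x=[6.7722 10.7554 14.2799 19.0068] v=[1.1159 -0.7152 0.8869 0.0383]
Max displacement = 1.7722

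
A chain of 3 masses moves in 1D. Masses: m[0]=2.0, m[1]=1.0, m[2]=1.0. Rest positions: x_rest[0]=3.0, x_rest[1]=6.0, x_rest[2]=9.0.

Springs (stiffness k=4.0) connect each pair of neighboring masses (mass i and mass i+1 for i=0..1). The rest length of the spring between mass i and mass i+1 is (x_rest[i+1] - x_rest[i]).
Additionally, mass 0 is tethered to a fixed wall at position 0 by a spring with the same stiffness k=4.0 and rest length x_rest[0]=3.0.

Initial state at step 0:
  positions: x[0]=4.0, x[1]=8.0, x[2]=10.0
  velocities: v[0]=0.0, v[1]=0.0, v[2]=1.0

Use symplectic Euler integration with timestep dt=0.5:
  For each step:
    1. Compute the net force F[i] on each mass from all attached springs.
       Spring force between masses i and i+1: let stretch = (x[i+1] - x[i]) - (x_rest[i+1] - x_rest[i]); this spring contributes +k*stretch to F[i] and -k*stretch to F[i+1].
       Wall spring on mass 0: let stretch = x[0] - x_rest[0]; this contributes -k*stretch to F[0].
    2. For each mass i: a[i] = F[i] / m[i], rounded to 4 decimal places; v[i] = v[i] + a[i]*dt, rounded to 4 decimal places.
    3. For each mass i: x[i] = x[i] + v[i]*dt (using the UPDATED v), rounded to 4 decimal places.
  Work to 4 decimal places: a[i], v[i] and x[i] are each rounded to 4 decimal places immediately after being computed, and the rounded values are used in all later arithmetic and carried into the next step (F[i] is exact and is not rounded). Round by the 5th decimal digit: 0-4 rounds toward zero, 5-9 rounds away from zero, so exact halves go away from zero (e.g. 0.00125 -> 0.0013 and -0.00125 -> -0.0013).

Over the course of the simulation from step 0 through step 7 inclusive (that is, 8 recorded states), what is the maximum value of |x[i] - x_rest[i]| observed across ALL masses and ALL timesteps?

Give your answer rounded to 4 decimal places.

Step 0: x=[4.0000 8.0000 10.0000] v=[0.0000 0.0000 1.0000]
Step 1: x=[4.0000 6.0000 11.5000] v=[0.0000 -4.0000 3.0000]
Step 2: x=[3.0000 7.5000 10.5000] v=[-2.0000 3.0000 -2.0000]
Step 3: x=[2.7500 7.5000 9.5000] v=[-0.5000 0.0000 -2.0000]
Step 4: x=[3.5000 4.7500 9.5000] v=[1.5000 -5.5000 0.0000]
Step 5: x=[3.1250 5.5000 7.7500] v=[-0.7500 1.5000 -3.5000]
Step 6: x=[2.3750 6.1250 6.7500] v=[-1.5000 1.2500 -2.0000]
Step 7: x=[2.3125 3.6250 8.1250] v=[-0.1250 -5.0000 2.7500]
Max displacement = 2.5000

Answer: 2.5000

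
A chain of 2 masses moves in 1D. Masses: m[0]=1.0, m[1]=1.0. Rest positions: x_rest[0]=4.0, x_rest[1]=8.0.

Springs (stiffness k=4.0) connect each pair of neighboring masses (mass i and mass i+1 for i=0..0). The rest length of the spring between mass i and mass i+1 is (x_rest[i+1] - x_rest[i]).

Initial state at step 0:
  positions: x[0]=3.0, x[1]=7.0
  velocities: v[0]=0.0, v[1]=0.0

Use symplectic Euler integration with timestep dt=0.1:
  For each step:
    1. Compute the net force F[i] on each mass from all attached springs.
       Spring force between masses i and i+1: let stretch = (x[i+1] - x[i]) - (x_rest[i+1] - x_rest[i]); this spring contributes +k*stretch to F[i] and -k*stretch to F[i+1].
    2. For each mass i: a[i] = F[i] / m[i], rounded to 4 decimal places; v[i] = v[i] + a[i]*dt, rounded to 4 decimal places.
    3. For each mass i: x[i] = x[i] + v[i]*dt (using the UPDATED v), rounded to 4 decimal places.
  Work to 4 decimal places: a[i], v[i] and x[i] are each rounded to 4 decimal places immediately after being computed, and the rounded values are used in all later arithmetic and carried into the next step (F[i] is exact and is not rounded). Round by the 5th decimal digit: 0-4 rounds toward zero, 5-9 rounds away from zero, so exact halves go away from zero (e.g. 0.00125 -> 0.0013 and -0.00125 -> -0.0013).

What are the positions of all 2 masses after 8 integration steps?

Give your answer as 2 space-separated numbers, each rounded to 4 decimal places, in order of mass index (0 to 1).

Step 0: x=[3.0000 7.0000] v=[0.0000 0.0000]
Step 1: x=[3.0000 7.0000] v=[0.0000 0.0000]
Step 2: x=[3.0000 7.0000] v=[0.0000 0.0000]
Step 3: x=[3.0000 7.0000] v=[0.0000 0.0000]
Step 4: x=[3.0000 7.0000] v=[0.0000 0.0000]
Step 5: x=[3.0000 7.0000] v=[0.0000 0.0000]
Step 6: x=[3.0000 7.0000] v=[0.0000 0.0000]
Step 7: x=[3.0000 7.0000] v=[0.0000 0.0000]
Step 8: x=[3.0000 7.0000] v=[0.0000 0.0000]

Answer: 3.0000 7.0000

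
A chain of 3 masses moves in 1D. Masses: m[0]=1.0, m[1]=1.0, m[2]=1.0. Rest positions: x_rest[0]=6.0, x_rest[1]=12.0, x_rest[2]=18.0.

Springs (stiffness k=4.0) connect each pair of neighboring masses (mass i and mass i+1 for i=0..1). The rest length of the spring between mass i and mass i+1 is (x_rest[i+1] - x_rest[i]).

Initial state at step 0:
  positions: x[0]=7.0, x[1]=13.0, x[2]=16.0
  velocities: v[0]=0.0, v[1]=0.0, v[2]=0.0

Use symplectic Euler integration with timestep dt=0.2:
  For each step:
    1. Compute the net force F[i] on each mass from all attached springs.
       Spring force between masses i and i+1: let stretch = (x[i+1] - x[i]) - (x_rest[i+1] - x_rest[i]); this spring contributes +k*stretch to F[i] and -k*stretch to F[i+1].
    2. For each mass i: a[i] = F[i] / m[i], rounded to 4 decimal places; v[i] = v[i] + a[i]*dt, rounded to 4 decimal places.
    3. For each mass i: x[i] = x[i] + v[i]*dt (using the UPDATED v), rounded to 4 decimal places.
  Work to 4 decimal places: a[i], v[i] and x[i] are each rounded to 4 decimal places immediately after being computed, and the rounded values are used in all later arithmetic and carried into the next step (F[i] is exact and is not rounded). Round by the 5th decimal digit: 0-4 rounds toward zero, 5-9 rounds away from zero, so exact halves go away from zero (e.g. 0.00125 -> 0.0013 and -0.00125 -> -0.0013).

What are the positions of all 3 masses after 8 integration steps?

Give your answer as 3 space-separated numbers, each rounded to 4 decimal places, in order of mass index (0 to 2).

Answer: 4.0155 13.0275 18.9569

Derivation:
Step 0: x=[7.0000 13.0000 16.0000] v=[0.0000 0.0000 0.0000]
Step 1: x=[7.0000 12.5200 16.4800] v=[0.0000 -2.4000 2.4000]
Step 2: x=[6.9232 11.7904 17.2864] v=[-0.3840 -3.6480 4.0320]
Step 3: x=[6.6652 11.1614 18.1734] v=[-1.2902 -3.1450 4.4352]
Step 4: x=[6.1666 10.9349 18.8985] v=[-2.4932 -1.1324 3.6256]
Step 5: x=[5.4709 11.2197 19.3094] v=[-3.4786 1.4238 2.0547]
Step 6: x=[4.7350 11.8790 19.3860] v=[-3.6796 3.2965 0.3829]
Step 7: x=[4.1821 12.5964 19.2215] v=[-2.7644 3.5869 -0.8227]
Step 8: x=[4.0155 13.0275 18.9569] v=[-0.8330 2.1555 -1.3228]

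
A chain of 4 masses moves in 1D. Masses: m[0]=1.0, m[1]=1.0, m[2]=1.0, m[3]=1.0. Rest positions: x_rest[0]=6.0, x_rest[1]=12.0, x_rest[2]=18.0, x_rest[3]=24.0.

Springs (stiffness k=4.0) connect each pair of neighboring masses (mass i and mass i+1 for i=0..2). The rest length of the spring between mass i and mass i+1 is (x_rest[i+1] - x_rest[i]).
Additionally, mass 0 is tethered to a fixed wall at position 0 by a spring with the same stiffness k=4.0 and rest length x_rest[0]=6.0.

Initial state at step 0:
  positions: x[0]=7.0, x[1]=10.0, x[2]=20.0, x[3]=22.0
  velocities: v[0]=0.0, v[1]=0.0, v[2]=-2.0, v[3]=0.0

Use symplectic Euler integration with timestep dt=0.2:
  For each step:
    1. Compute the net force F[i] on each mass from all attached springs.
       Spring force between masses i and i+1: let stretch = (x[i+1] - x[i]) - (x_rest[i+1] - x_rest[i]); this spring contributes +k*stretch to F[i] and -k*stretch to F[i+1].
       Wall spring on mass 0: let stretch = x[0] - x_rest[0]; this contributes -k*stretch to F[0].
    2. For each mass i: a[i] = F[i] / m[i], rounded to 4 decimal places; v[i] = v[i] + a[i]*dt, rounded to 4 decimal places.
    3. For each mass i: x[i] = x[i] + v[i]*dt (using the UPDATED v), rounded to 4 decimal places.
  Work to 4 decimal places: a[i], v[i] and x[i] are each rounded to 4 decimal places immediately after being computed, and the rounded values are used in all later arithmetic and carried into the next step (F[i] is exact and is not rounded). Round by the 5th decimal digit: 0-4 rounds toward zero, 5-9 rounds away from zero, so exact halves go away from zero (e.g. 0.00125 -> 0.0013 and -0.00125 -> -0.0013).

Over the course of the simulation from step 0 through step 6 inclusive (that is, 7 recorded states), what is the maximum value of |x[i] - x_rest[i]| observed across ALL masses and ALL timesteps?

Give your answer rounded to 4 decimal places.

Step 0: x=[7.0000 10.0000 20.0000 22.0000] v=[0.0000 0.0000 -2.0000 0.0000]
Step 1: x=[6.3600 11.1200 18.3200 22.6400] v=[-3.2000 5.6000 -8.4000 3.2000]
Step 2: x=[5.4640 12.6304 16.1792 23.5488] v=[-4.4800 7.5520 -10.7040 4.5440]
Step 3: x=[4.8404 13.5620 14.6497 24.2385] v=[-3.1181 4.6579 -7.6474 3.4483]
Step 4: x=[4.8378 13.2722 14.4804 24.3540] v=[-0.0131 -1.4492 -0.8465 0.5773]
Step 5: x=[5.4106 11.8262 15.6976 23.8497] v=[2.8642 -7.2302 6.0858 -2.5216]
Step 6: x=[6.1442 9.9731 17.5997 23.0010] v=[3.6682 -9.2656 9.5104 -4.2433]
Max displacement = 3.5196

Answer: 3.5196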